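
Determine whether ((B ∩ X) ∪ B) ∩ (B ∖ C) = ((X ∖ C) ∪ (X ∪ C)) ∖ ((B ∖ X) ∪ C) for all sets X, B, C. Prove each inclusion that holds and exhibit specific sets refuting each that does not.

(⊆) fails and (⊇) fails.

Forward inclusion. This inclusion fails. Take X = ∅, B = {1}, C = ∅; then 1 ∈ ((B ∩ X) ∪ B) ∩ (B ∖ C) but 1 ∉ ((X ∖ C) ∪ (X ∪ C)) ∖ ((B ∖ X) ∪ C).

Reverse inclusion. This inclusion fails. Take X = {1}, B = ∅, C = ∅; then 1 ∈ ((X ∖ C) ∪ (X ∪ C)) ∖ ((B ∖ X) ∪ C) but 1 ∉ ((B ∩ X) ∪ B) ∩ (B ∖ C).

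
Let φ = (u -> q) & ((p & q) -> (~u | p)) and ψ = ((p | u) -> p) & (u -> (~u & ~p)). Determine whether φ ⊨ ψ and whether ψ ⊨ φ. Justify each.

Forward direction. This fails. Under q = T, p = F, u = T, the left side is true but the right side is false.

Converse. Assume the antecedent. If q is true, the consequent reduces to true regardless of the other variables. If q is false, the antecedent forces (q = F, p = F, u = F) or (q = F, p = T, u = F), and the consequent holds there. Either way the consequent holds.

Not equivalent: only (⇐) holds.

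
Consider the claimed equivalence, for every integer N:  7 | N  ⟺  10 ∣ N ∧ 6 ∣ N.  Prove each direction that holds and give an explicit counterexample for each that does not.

(→) This fails: take N = 7. Certainly 7 ∣ 7, but 10 ∤ 7.

(←) This fails: take N = 30. Both 10 ∣ 30 and 6 ∣ 30, yet 30 is not a multiple of 7 (since 30 = 4·7 + 2), so 7 ∤ 30.

Both directions fail.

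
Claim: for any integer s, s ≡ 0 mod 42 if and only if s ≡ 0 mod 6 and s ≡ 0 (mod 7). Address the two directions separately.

Both implications hold.

Converse. If s ≡ 0 (mod 6) and s ≡ 0 (mod 7), then by the Chinese remainder theorem s ≡ 0 (mod 42). This is exactly s ≡ 0 (mod 42).

Forward direction. Suppose s ≡ 0 (mod 42); write s = 42j + 0. Since 6 ∣ 42, reducing mod 6 gives s ≡ 0 (mod 6); since 7 ∣ 42, reducing mod 7 gives s ≡ 0 (mod 7).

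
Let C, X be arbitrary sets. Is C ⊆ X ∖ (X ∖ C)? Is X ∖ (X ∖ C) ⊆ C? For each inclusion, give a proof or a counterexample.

(⊆) fails; (⊇) holds.

(⊇) Let x ∈ X ∖ (X ∖ C). Then x ∈ C ∩ X, from which x ∈ C.

(⊆) This inclusion fails. Take C = {1}, X = ∅; then 1 ∈ C but 1 ∉ X ∖ (X ∖ C).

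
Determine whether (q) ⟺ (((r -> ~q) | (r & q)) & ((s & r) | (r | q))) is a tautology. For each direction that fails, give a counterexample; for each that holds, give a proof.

(⟸) This fails. Under q = F, s = F, r = T, the left side is false but the right side is true.

(⟹) Assume the antecedent. If q is true, the consequent reduces to true regardless of the other variables. If q is false, the antecedent cannot hold. Either way the consequent holds.

Only the forward direction holds.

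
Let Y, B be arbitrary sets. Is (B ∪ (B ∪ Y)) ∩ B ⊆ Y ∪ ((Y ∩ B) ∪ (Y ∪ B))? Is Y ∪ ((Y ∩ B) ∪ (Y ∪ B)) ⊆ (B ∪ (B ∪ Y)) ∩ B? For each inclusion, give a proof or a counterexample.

(⊆) holds; (⊇) fails.

(⟹) Let x ∈ (B ∪ (B ∪ Y)) ∩ B. Then either x ∈ B and x ∉ Y; or x ∈ Y ∩ B. In each case x ∈ Y ∪ ((Y ∩ B) ∪ (Y ∪ B)), so (B ∪ (B ∪ Y)) ∩ B ⊆ Y ∪ ((Y ∩ B) ∪ (Y ∪ B)).

(⟸) This inclusion fails. Take Y = {1}, B = ∅; then 1 ∈ Y ∪ ((Y ∩ B) ∪ (Y ∪ B)) but 1 ∉ (B ∪ (B ∪ Y)) ∩ B.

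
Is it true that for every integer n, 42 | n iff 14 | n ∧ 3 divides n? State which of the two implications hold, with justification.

Forward direction. If 42 ∣ n, write n = 42q. Since 42 = 3·14, n = 14·(3q), so 14 ∣ n; and since 42 = 14·3, n = 3·(14q), so 3 ∣ n.

Converse. Suppose 14 ∣ n and 3 ∣ n. Any common multiple of 14 and 3 is a multiple of their lcm; here gcd(14, 3) = 1, so lcm(14, 3) = 14·3 = 42, so 42 ∣ n.

Both directions hold; the statement is true.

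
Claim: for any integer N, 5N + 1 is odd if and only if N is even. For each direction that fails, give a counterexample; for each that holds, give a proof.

(⇒) Suppose 5N + 1 is odd. Since 5 is odd, 5N and N have the same parity, so 5N + 1 ≡ N + 1 (mod 2). As 1 is odd, 5N + 1 is odd exactly when N is even. Thus N is even.

(⇐) Conversely, suppose N is even; write N = 2j. Then 5N + 1 = 5·(2j) + 1 = 2·5j + 1, which is odd.

Equivalent; both directions hold.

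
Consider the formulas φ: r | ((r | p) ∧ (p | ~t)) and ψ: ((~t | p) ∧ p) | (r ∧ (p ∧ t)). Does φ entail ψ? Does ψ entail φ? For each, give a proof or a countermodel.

Not equivalent: only (⇐) holds.

(⟹) This fails. Under r = T, t = F, p = F, the left side is true but the right side is false.

(⟸) Assume the antecedent. If r is true, r | ((r | p) ∧ (p | ~t)) reduces to true regardless of the other variables. If r is false, the antecedent forces (r = F, t = F, p = T) or (r = F, t = T, p = T), and r | ((r | p) ∧ (p | ~t)) holds there. Either way r | ((r | p) ∧ (p | ~t)) holds.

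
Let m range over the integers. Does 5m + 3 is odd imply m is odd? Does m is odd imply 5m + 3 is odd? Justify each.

Both directions fail.

(→) This fails: m = 4 gives 5m + 3 = 23, which is odd, but 4 is even, not odd.

(←) This also fails: m = 1 is odd, but 5m + 3 = 8 is even, not odd.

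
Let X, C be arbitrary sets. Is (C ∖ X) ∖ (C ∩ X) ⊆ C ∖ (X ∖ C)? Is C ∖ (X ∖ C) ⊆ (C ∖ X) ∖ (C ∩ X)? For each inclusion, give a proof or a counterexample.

Forward inclusion. Let x ∈ (C ∖ X) ∖ (C ∩ X). Then x ∈ C and x ∉ X, from which x ∈ C ∖ (X ∖ C).

Reverse inclusion. This inclusion fails. Take X = {1}, C = {1}; then 1 ∈ C ∖ (X ∖ C) but 1 ∉ (C ∖ X) ∖ (C ∩ X).

The sets are not equal: only the forward inclusion holds.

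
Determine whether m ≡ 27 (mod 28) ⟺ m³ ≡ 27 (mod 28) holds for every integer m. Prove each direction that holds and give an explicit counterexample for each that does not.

(⇒) holds; (⇐) fails.

(⇒) Suppose m ≡ 27 (mod 28). Write m = 28j + 27. Then (28j + 27)³ = 21952j³ + 63504j² + 61236j + 19683 = 28(784j³ + 2268j² + 2187j + 702) + 27, so m³ ≡ 27 (mod 28).

(⇐) This fails: take m = 3. Then 3³ = 27 ≡ 27 (mod 28), yet 3 ≡ 3 (mod 28), not 27.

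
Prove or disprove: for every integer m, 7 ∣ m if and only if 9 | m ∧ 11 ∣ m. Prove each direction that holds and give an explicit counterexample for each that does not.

(⇒) fails and (⇐) fails.

(⇒) This fails: take m = 7. Certainly 7 ∣ 7, but 9 ∤ 7.

(⇐) This fails: take m = 99. Both 9 ∣ 99 and 11 ∣ 99, yet 99 is not a multiple of 7 (since 99 = 14·7 + 1), so 7 ∤ 99.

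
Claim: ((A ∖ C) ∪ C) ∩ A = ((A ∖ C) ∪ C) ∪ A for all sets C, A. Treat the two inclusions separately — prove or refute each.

(⊇) This inclusion fails. Take C = {1}, A = ∅; then 1 ∈ ((A ∖ C) ∪ C) ∪ A but 1 ∉ ((A ∖ C) ∪ C) ∩ A.

(⊆) Let x ∈ ((A ∖ C) ∪ C) ∩ A. Then either x ∈ A and x ∉ C; or x ∈ C ∩ A. In each case x ∈ ((A ∖ C) ∪ C) ∪ A, so ((A ∖ C) ∪ C) ∩ A ⊆ ((A ∖ C) ∪ C) ∪ A.

The sets are not equal: only the forward inclusion holds.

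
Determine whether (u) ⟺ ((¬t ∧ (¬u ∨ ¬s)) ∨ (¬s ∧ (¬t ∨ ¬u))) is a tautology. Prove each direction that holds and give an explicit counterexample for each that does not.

[⇒] This fails. Under u = T, s = T, t = F, the left side is true but the right side is false.

[⇐] This fails. Under u = F, s = F, t = F, the left side is false but the right side is true.

Both directions fail.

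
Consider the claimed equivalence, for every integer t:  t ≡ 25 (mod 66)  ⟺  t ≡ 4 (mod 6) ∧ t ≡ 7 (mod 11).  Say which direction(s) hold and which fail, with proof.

Neither direction holds.

Forward direction. This fails: t = 25 gives 25 ≡ 25 (mod 66) but 25 ≡ 1 (mod 6), so the conjunction on the right does not hold.

Converse. This fails: t = 40 satisfies both congruences on the right (40 ≡ 4 mod 6 and 40 ≡ 7 mod 11) yet 40 ≡ 40 (mod 66), not 25.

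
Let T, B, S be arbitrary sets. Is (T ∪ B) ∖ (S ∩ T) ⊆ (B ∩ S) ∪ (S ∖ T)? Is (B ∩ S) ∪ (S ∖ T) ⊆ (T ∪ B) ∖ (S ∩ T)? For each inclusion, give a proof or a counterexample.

(⊆) fails and (⊇) fails.

Forward inclusion. This inclusion fails. Take T = {1}, B = ∅, S = ∅; then 1 ∈ (T ∪ B) ∖ (S ∩ T) but 1 ∉ (B ∩ S) ∪ (S ∖ T).

Reverse inclusion. This inclusion fails. Take T = ∅, B = ∅, S = {1}; then 1 ∈ (B ∩ S) ∪ (S ∖ T) but 1 ∉ (T ∪ B) ∖ (S ∩ T).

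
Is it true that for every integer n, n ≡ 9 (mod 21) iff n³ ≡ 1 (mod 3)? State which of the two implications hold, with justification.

Neither implication holds.

[⇒] This fails: take n = 9. Then 9 ≡ 9 (mod 21), but 9³ = 729 ≡ 0 (mod 3), not 1.

[⇐] This fails: take n = 1. Then 1³ = 1 ≡ 1 (mod 3), yet 1 ≡ 1 (mod 21), not 9.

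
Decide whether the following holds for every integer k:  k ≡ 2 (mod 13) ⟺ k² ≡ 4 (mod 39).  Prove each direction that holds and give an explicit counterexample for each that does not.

(⇒) fails and (⇐) fails.

(→) This fails: take k = 15. Then 15 ≡ 2 (mod 13), but 15² = 225 ≡ 30 (mod 39), not 4.

(←) This fails: take k = 11. Then 11² = 121 ≡ 4 (mod 39), yet 11 ≡ 11 (mod 13), not 2.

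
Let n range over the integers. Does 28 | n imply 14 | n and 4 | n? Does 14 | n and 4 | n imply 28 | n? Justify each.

Forward direction. If 28 ∣ n, write n = 28q. Since 28 = 2·14, n = 14·(2q), so 14 ∣ n; and since 28 = 7·4, n = 4·(7q), so 4 ∣ n.

Converse. Suppose 14 ∣ n and 4 ∣ n. Any common multiple of 14 and 4 is a multiple of their lcm; here lcm(14, 4) = 14·4/gcd(14, 4) = 56/2 = 28, so 28 ∣ n.

Equivalent; both directions hold.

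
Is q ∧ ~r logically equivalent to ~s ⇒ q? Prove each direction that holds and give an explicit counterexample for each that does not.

[⇒] Assume the antecedent. If r is true, the antecedent cannot hold. If r is false, the antecedent forces (r = F, s = F, q = T) or (r = F, s = T, q = T), and ~s ⇒ q holds there. Either way ~s ⇒ q holds.

[⇐] This fails. Under r = F, s = T, q = F, the left side is false but the right side is true.

Only the forward direction holds.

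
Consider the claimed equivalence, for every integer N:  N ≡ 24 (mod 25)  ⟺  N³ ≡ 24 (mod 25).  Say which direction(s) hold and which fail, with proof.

Both directions hold; the statement is true.

(→) Suppose N ≡ 24 (mod 25). Write N = 25j + 24. Then (25j + 24)³ = 15625j³ + 45000j² + 43200j + 13824 = 25(625j³ + 1800j² + 1728j + 552) + 24, so N³ ≡ 24 (mod 25).

(←) Conversely, suppose N³ ≡ 24 (mod 25). The only residue r in {0, …, 24} with r³ ≡ 24 (mod 25) is r = 24, so N ≡ 24 (mod 25).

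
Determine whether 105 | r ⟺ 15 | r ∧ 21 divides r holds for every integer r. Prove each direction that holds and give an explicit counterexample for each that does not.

(⇒) If 105 ∣ r, write r = 105q. Since 105 = 7·15, r = 15·(7q), so 15 ∣ r; and since 105 = 5·21, r = 21·(5q), so 21 ∣ r.

(⇐) Suppose 15 ∣ r and 21 ∣ r. Any common multiple of 15 and 21 is a multiple of their lcm; here lcm(15, 21) = 15·21/gcd(15, 21) = 315/3 = 105, so 105 ∣ r.

Both directions hold.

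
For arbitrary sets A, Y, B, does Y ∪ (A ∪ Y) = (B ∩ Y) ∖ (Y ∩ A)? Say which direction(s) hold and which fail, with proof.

(⊆) This inclusion fails. Take A = {1}, Y = ∅, B = ∅; then 1 ∈ Y ∪ (A ∪ Y) but 1 ∉ (B ∩ Y) ∖ (Y ∩ A).

(⊇) Let x ∈ (B ∩ Y) ∖ (Y ∩ A). Then x ∈ Y ∩ B and x ∉ A, from which x ∈ Y ∪ (A ∪ Y).

(⊆) fails; (⊇) holds.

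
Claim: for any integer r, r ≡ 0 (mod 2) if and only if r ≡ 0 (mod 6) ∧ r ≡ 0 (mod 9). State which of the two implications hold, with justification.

(→) This fails: r = 2 gives 2 ≡ 0 (mod 2) but 2 ≡ 2 (mod 6), so the conjunction on the right does not hold.

(←) Conversely, if r ≡ 0 (mod 6) and r ≡ 0 (mod 9), then by the Chinese remainder theorem r ≡ 0 (mod 18). Since 0 ≡ 0 (mod 2) and 2 ∣ 18, we get r ≡ 0 (mod 2).

Not equivalent: only (⇐) holds.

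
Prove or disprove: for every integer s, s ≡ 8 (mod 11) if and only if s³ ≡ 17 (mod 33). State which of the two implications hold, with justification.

(⇒) fails; (⇐) holds.

[⇐] The residues r modulo 33 with r³ ≡ 17 (mod 33) are exactly {8}, and each is ≡ 8 (mod 11).

[⇒] This fails: take s = 19. Then 19 ≡ 8 (mod 11), but 19³ = 6859 ≡ 28 (mod 33), not 17.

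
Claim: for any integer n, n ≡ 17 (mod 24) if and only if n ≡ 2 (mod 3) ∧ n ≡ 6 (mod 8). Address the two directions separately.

(→) This fails: n = 17 gives 17 ≡ 17 (mod 24) but 17 ≡ 1 (mod 8), so the conjunction on the right does not hold.

(←) This fails: n = 14 satisfies both congruences on the right (14 ≡ 2 mod 3 and 14 ≡ 6 mod 8) yet 14 ≡ 14 (mod 24), not 17.

Neither implication holds.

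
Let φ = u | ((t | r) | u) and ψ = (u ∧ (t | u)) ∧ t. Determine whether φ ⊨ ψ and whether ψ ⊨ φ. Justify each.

Forward direction. This fails. Under t = T, u = F, r = F, the left side is true but the right side is false.

Converse. Assume the antecedent. If t is true, u | ((t | r) | u) reduces to true regardless of the other variables. If t is false, the antecedent cannot hold. Either way u | ((t | r) | u) holds.

(⇒) fails; (⇐) holds.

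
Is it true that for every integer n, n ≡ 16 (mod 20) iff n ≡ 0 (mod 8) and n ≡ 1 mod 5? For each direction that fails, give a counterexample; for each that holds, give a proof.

(⇒) This fails: n = 36 gives 36 ≡ 16 (mod 20) but 36 ≡ 4 (mod 8), so the conjunction on the right does not hold.

(⇐) Conversely, if n ≡ 0 (mod 8) and n ≡ 1 (mod 5), then by the Chinese remainder theorem n ≡ 16 (mod 40). Since 16 ≡ 16 (mod 20) and 20 ∣ 40, we get n ≡ 16 (mod 20).

The forward direction fails; the converse holds.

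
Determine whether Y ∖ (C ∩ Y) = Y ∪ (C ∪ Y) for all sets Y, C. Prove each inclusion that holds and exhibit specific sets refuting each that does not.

The sets are not equal: only the forward inclusion holds.

Reverse inclusion. This inclusion fails. Take Y = ∅, C = {1}; then 1 ∈ Y ∪ (C ∪ Y) but 1 ∉ Y ∖ (C ∩ Y).

Forward inclusion. Let x ∈ Y ∖ (C ∩ Y). Then x ∈ Y and x ∉ C, from which x ∈ Y ∪ (C ∪ Y).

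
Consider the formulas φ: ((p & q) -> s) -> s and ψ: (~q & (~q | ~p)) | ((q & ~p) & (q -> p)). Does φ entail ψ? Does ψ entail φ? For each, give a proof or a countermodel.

(⇒) This fails. Under p = T, s = F, q = T, the left side is true but the right side is false.

(⇐) This fails. Under p = F, s = F, q = F, the left side is false but the right side is true.

Both directions fail.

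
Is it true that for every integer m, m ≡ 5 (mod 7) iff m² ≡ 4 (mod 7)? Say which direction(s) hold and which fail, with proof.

(⟹) Suppose m ≡ 5 (mod 7). Write m = 7j + 5. Then (7j + 5)² = 49j² + 70j + 25 = 7(7j² + 10j + 3) + 4, so m² ≡ 4 (mod 7).

(⟸) This fails: take m = 2. Then 2² = 4 ≡ 4 (mod 7), yet 2 ≡ 2 (mod 7), not 5.

Only the forward implication holds.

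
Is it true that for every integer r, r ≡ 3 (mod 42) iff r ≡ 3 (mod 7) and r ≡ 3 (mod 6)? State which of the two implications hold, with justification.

Equivalent; both directions hold.

(⟸) If r ≡ 3 (mod 7) and r ≡ 3 (mod 6), then by the Chinese remainder theorem r ≡ 3 (mod 42). This is exactly r ≡ 3 (mod 42).

(⟹) Suppose r ≡ 3 (mod 42); write r = 42j + 3. Since 7 ∣ 42, reducing mod 7 gives r ≡ 3 (mod 7); since 6 ∣ 42, reducing mod 6 gives r ≡ 3 (mod 6).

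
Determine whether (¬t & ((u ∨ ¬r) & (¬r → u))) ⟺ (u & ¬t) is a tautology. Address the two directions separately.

[⇒] Assume the antecedent. If u is true, the antecedent forces (u = T, t = F, r = F) or (u = T, t = F, r = T), and u & ¬t holds there. If u is false, the antecedent cannot hold. Either way u & ¬t holds.

[⇐] Assume the antecedent. If u is true, the antecedent forces (u = T, t = F, r = F) or (u = T, t = F, r = T), and ¬t & ((u ∨ ¬r) & (¬r → u)) holds there. If u is false, the antecedent cannot hold. Either way ¬t & ((u ∨ ¬r) & (¬r → u)) holds.

Both implications hold.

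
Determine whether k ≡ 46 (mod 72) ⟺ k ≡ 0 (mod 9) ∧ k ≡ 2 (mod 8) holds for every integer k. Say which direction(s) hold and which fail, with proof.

(⇒) This fails: k = 46 gives 46 ≡ 46 (mod 72) but 46 ≡ 1 (mod 9), so the conjunction on the right does not hold.

(⇐) This fails: k = 18 satisfies both congruences on the right (18 ≡ 0 mod 9 and 18 ≡ 2 mod 8) yet 18 ≡ 18 (mod 72), not 46.

Neither direction holds.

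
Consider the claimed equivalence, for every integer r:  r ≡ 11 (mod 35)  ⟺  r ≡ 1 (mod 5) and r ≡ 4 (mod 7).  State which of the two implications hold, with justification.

Forward direction. Suppose r ≡ 11 (mod 35); write r = 35j + 11. Since 5 ∣ 35, reducing mod 5 gives r ≡ 11 ≡ 1 (mod 5); since 7 ∣ 35, reducing mod 7 gives r ≡ 11 ≡ 4 (mod 7).

Converse. If r ≡ 1 (mod 5) and r ≡ 4 (mod 7), then by the Chinese remainder theorem r ≡ 11 (mod 35). This is exactly r ≡ 11 (mod 35).

Both implications hold.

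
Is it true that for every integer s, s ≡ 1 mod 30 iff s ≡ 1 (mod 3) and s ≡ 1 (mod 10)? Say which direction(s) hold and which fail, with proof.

Both directions hold.

Forward direction. Suppose s ≡ 1 (mod 30); write s = 30j + 1. Since 3 ∣ 30, reducing mod 3 gives s ≡ 1 (mod 3); since 10 ∣ 30, reducing mod 10 gives s ≡ 1 (mod 10).

Converse. If s ≡ 1 (mod 3) and s ≡ 1 (mod 10), then by the Chinese remainder theorem s ≡ 1 (mod 30). This is exactly s ≡ 1 (mod 30).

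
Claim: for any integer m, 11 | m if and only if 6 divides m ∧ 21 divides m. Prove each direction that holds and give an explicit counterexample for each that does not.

(⇒) fails and (⇐) fails.

(⟹) This fails: take m = 11. Certainly 11 ∣ 11, but 6 ∤ 11.

(⟸) This fails: take m = 42. Both 6 ∣ 42 and 21 ∣ 42, yet 42 is not a multiple of 11 (since 42 = 3·11 + 9), so 11 ∤ 42.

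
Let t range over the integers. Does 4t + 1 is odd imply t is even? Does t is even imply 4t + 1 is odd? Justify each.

The forward direction fails; the converse holds.

[⇒] This fails: take t = 3. Then 4t + 1 = 13, which is odd, yet t = 3 is odd, not even.

[⇐] Suppose t is even. Since 4 is even, 4t is even for every t, so 4t + 1 has the same parity as 1, which is odd. Hence 4t + 1 is odd.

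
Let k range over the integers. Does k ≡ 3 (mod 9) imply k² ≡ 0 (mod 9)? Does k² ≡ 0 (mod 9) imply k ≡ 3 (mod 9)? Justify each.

Only the forward implication holds.

(←) This fails: take k = 0. Then 0² = 0 ≡ 0 (mod 9), yet 0 ≡ 0 (mod 9), not 3.

(→) Suppose k ≡ 3 (mod 9). Write k = 9j + 3. Then (9j + 3)² = 81j² + 54j + 9 = 9(9j² + 6j + 1) + 0, so k² ≡ 0 (mod 9).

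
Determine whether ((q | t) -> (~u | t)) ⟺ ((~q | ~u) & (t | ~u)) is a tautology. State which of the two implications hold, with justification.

(⇒) This fails. Under u = T, q = F, t = F, the left side is true but the right side is false.

(⇐) Assume the antecedent. If u is true, the antecedent forces (u = T, q = F, t = T), and (q | t) -> (~u | t) holds there. If u is false, (q | t) -> (~u | t) reduces to true regardless of the other variables. Either way (q | t) -> (~u | t) holds.

Not equivalent: only (⇐) holds.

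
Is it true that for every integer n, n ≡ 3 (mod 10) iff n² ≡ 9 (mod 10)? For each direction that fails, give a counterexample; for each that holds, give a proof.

Converse. This fails: take n = 7. Then 7² = 49 ≡ 9 (mod 10), yet 7 ≡ 7 (mod 10), not 3.

Forward direction. Suppose n ≡ 3 (mod 10). Write n = 10j + 3. Then (10j + 3)² = 100j² + 60j + 9 = 10(10j² + 6j) + 9, so n² ≡ 9 (mod 10).

Not equivalent: only (⇒) holds.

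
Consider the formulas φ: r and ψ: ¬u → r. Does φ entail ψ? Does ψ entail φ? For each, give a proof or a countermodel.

(⇐) This fails. Under r = F, u = T, the left side is false but the right side is true.

(⇒) Assume the antecedent. If r is true, ¬u → r reduces to true regardless of the other variables. If r is false, the antecedent cannot hold. Either way ¬u → r holds.

(⇒) holds; (⇐) fails.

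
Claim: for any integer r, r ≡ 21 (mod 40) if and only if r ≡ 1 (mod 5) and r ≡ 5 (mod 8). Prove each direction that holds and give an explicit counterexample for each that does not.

Both directions hold; the statement is true.

[⇒] Suppose r ≡ 21 (mod 40); write r = 40j + 21. Since 5 ∣ 40, reducing mod 5 gives r ≡ 21 ≡ 1 (mod 5); since 8 ∣ 40, reducing mod 8 gives r ≡ 21 ≡ 5 (mod 8).

[⇐] Conversely, if r ≡ 1 (mod 5) and r ≡ 5 (mod 8), then by the Chinese remainder theorem r ≡ 21 (mod 40). This is exactly r ≡ 21 (mod 40).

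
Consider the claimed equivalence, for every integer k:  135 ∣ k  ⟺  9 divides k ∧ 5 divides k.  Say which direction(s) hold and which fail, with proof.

Only the forward implication holds.

[⇒] If 135 ∣ k, write k = 135q. Since 135 = 15·9, k = 9·(15q), so 9 ∣ k; and since 135 = 27·5, k = 5·(27q), so 5 ∣ k.

[⇐] This fails: take k = 45. Both 9 ∣ 45 and 5 ∣ 45, yet 45 is not a multiple of 135 (since 45 = 0·135 + 45), so 135 ∤ 45.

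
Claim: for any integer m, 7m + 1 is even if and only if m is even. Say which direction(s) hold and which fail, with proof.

(→) This fails: m = 7 gives 7m + 1 = 50, which is even, but 7 is odd, not even.

(←) This also fails: m = 0 is even, but 7m + 1 = 1 is odd, not even.

Both directions fail.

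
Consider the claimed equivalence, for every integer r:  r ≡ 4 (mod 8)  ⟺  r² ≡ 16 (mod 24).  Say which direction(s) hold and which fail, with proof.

(⇒) fails and (⇐) fails.

(⇒) This fails: take r = 12. Then 12 ≡ 4 (mod 8), but 12² = 144 ≡ 0 (mod 24), not 16.

(⇐) This fails: take r = 8. Then 8² = 64 ≡ 16 (mod 24), yet 8 ≡ 0 (mod 8), not 4.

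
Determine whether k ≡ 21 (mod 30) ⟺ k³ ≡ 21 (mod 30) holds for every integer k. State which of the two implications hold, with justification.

Both implications hold.

(→) Suppose k ≡ 21 (mod 30). Write k = 30j + 21. Then (30j + 21)³ = 27000j³ + 56700j² + 39690j + 9261 = 30(900j³ + 1890j² + 1323j + 308) + 21, so k³ ≡ 21 (mod 30).

(←) Conversely, suppose k³ ≡ 21 (mod 30). The only residue r in {0, …, 29} with r³ ≡ 21 (mod 30) is r = 21, so k ≡ 21 (mod 30).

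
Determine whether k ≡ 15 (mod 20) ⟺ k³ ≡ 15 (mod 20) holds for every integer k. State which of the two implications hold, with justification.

[⇒] Suppose k ≡ 15 (mod 20). Write k = 20j + 15. Then (20j + 15)³ = 8000j³ + 18000j² + 13500j + 3375 = 20(400j³ + 900j² + 675j + 168) + 15, so k³ ≡ 15 (mod 20).

[⇐] Conversely, suppose k³ ≡ 15 (mod 20). The only residue r in {0, …, 19} with r³ ≡ 15 (mod 20) is r = 15, so k ≡ 15 (mod 20).

Both implications hold.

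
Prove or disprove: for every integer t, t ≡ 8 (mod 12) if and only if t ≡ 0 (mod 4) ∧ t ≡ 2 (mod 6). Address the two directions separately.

(⇒) Suppose t ≡ 8 (mod 12); write t = 12j + 8. Since 4 ∣ 12, reducing mod 4 gives t ≡ 8 ≡ 0 (mod 4); since 6 ∣ 12, reducing mod 6 gives t ≡ 8 ≡ 2 (mod 6).

(⇐) Conversely, if t ≡ 0 (mod 4) and t ≡ 2 (mod 6), then by the Chinese remainder theorem t ≡ 8 (mod 12). This is exactly t ≡ 8 (mod 12).

Equivalent; both directions hold.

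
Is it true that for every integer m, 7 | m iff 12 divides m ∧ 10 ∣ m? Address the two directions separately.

(⇒) This fails: take m = 7. Certainly 7 ∣ 7, but 12 ∤ 7.

(⇐) This fails: take m = 60. Both 12 ∣ 60 and 10 ∣ 60, yet 60 is not a multiple of 7 (since 60 = 8·7 + 4), so 7 ∤ 60.

Neither direction holds.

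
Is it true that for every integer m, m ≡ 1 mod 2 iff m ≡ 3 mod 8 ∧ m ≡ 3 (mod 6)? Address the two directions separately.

Not equivalent: only (⇐) holds.

(←) If m ≡ 3 (mod 8) and m ≡ 3 (mod 6), then by the Chinese remainder theorem m ≡ 3 (mod 24). Since 3 ≡ 1 (mod 2) and 2 ∣ 24, we get m ≡ 1 (mod 2).

(→) This fails: m = 1 gives 1 ≡ 1 (mod 2) but 1 ≡ 1 (mod 8), so the conjunction on the right does not hold.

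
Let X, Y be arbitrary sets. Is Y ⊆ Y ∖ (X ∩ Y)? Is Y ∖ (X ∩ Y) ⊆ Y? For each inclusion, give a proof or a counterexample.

(⟹) This inclusion fails. Take X = {1}, Y = {1}; then 1 ∈ Y but 1 ∉ Y ∖ (X ∩ Y).

(⟸) Let x ∈ Y ∖ (X ∩ Y). Then x ∈ Y and x ∉ X, from which x ∈ Y.

(⊆) fails; (⊇) holds.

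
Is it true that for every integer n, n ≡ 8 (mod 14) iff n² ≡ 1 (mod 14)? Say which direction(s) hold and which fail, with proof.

[⇒] This fails: take n = 8. Then 8 ≡ 8 (mod 14), but 8² = 64 ≡ 8 (mod 14), not 1.

[⇐] This fails: take n = 1. Then 1² = 1 ≡ 1 (mod 14), yet 1 ≡ 1 (mod 14), not 8.

Neither implication holds.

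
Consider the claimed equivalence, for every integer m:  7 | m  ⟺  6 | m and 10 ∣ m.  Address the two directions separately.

(⇒) fails and (⇐) fails.

(⟹) This fails: take m = 7. Certainly 7 ∣ 7, but 6 ∤ 7.

(⟸) This fails: take m = 30. Both 6 ∣ 30 and 10 ∣ 30, yet 30 is not a multiple of 7 (since 30 = 4·7 + 2), so 7 ∤ 30.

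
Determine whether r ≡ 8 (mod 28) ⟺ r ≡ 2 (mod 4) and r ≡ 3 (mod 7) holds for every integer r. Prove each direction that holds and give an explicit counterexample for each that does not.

Neither implication holds.

[⇒] This fails: r = 8 gives 8 ≡ 8 (mod 28) but 8 ≡ 0 (mod 4), so the conjunction on the right does not hold.

[⇐] This fails: r = 10 satisfies both congruences on the right (10 ≡ 2 mod 4 and 10 ≡ 3 mod 7) yet 10 ≡ 10 (mod 28), not 8.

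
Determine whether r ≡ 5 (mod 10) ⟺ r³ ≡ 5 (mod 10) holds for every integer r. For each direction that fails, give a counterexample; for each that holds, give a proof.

Both implications hold.

(→) Suppose r ≡ 5 (mod 10). Write r = 10j + 5. Then (10j + 5)³ = 1000j³ + 1500j² + 750j + 125 = 10(100j³ + 150j² + 75j + 12) + 5, so r³ ≡ 5 (mod 10).

(←) Conversely, suppose r³ ≡ 5 (mod 10). The only residue r in {0, …, 9} with r³ ≡ 5 (mod 10) is r = 5, so r ≡ 5 (mod 10).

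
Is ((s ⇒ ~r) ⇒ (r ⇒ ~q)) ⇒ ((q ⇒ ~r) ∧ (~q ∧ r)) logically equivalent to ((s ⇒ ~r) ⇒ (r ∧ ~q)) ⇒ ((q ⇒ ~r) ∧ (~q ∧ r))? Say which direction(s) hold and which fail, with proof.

The forward direction holds; the converse fails.

Converse. This fails. Under r = F, s = F, q = F, the left side is false but the right side is true.

Forward direction. Assume the antecedent. If s is true, the antecedent forces (r = T, s = T, q = F), and the consequent holds there. If s is false, the consequent reduces to true regardless of the other variables. Either way the consequent holds.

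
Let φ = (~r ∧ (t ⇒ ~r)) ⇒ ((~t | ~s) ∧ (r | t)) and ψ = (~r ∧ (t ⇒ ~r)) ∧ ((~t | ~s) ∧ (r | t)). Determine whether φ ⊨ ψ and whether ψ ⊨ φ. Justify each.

(⇐) Assume the antecedent. If r is true, the antecedent cannot hold. If r is false, the antecedent forces (r = F, s = F, t = T), and the consequent holds there. Either way the consequent holds.

(⇒) This fails. Under r = T, s = F, t = F, the left side is true but the right side is false.

Only the converse holds.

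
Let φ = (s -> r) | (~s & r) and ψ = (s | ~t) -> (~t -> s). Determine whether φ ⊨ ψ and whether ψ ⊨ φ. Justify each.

Neither implication holds.

(→) This fails. Under r = F, t = F, s = F, the left side is true but the right side is false.

(←) This fails. Under r = F, t = F, s = T, the left side is false but the right side is true.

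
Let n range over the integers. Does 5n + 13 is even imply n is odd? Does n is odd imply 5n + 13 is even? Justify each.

Both directions hold.

(⟸) Suppose n is odd; write n = 2j + 1. Then 5n + 13 = 5·(2j + 1) + 13 = 2·5j + 18, which is even.

(⟹) Suppose 5n + 13 is even. Since 5 is odd, 5n and n have the same parity, so 5n + 13 ≡ n + 13 (mod 2). As 13 is odd, 5n + 13 is even exactly when n is odd. Thus n is odd.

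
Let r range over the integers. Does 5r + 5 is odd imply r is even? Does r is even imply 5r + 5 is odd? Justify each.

Equivalent; both directions hold.

(⇒) Suppose 5r + 5 is odd. Since 5 is odd, 5r and r have the same parity, so 5r + 5 ≡ r + 5 (mod 2). As 5 is odd, 5r + 5 is odd exactly when r is even. Thus r is even.

(⇐) Conversely, suppose r is even; write r = 2j. Then 5r + 5 = 5·(2j) + 5 = 2·5j + 5, which is odd.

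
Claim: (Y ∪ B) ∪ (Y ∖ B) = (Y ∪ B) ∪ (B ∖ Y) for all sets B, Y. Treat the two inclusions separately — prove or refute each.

Reverse inclusion. Let x ∈ (Y ∪ B) ∪ (B ∖ Y). Then either x ∈ B and x ∉ Y; or x ∈ Y and x ∉ B; or x ∈ B ∩ Y. In each case x ∈ (Y ∪ B) ∪ (Y ∖ B), so (Y ∪ B) ∪ (B ∖ Y) ⊆ (Y ∪ B) ∪ (Y ∖ B).

Forward inclusion. Let x ∈ (Y ∪ B) ∪ (Y ∖ B). Then either x ∈ B and x ∉ Y; or x ∈ Y and x ∉ B; or x ∈ B ∩ Y. In each case x ∈ (Y ∪ B) ∪ (B ∖ Y), so (Y ∪ B) ∪ (Y ∖ B) ⊆ (Y ∪ B) ∪ (B ∖ Y).

The two sets are equal.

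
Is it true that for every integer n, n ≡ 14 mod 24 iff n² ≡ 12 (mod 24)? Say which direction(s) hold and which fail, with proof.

(→) This fails: take n = 14. Then 14 ≡ 14 (mod 24), but 14² = 196 ≡ 4 (mod 24), not 12.

(←) This fails: take n = 6. Then 6² = 36 ≡ 12 (mod 24), yet 6 ≡ 6 (mod 24), not 14.

Both directions fail.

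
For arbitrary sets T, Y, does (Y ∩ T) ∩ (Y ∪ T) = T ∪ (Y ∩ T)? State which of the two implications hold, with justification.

(⟹) Let x ∈ (Y ∩ T) ∩ (Y ∪ T). Then x ∈ T ∩ Y, from which x ∈ T ∪ (Y ∩ T).

(⟸) This inclusion fails. Take T = {1}, Y = ∅; then 1 ∈ T ∪ (Y ∩ T) but 1 ∉ (Y ∩ T) ∩ (Y ∪ T).

(⊆) holds; (⊇) fails.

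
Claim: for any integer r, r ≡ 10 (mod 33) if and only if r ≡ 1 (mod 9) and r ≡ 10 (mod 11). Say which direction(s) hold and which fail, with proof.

Forward direction. This fails: r = 43 gives 43 ≡ 10 (mod 33) but 43 ≡ 7 (mod 9), so the conjunction on the right does not hold.

Converse. If r ≡ 1 (mod 9) and r ≡ 10 (mod 11), then by the Chinese remainder theorem r ≡ 10 (mod 99). Since 10 ≡ 10 (mod 33) and 33 ∣ 99, we get r ≡ 10 (mod 33).

Not equivalent: only (⇐) holds.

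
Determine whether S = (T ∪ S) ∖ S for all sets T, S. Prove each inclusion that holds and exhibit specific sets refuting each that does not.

Forward inclusion. This inclusion fails. Take T = ∅, S = {1}; then 1 ∈ S but 1 ∉ (T ∪ S) ∖ S.

Reverse inclusion. This inclusion fails. Take T = {1}, S = ∅; then 1 ∈ (T ∪ S) ∖ S but 1 ∉ S.

Neither inclusion holds.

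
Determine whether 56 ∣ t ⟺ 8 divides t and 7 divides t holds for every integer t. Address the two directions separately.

(→) If 56 ∣ t, write t = 56q. Since 56 = 7·8, t = 8·(7q), so 8 ∣ t; and since 56 = 8·7, t = 7·(8q), so 7 ∣ t.

(←) Suppose 8 ∣ t and 7 ∣ t. Any common multiple of 8 and 7 is a multiple of their lcm; here gcd(8, 7) = 1, so lcm(8, 7) = 8·7 = 56, so 56 ∣ t.

Equivalent; both directions hold.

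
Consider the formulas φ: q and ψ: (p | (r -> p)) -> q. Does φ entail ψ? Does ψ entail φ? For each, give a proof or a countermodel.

(←) This fails. Under r = T, p = F, q = F, the left side is false but the right side is true.

(→) Assume the antecedent. If r is true, the antecedent forces (r = T, p = F, q = T) or (r = T, p = T, q = T), and (p | (r -> p)) -> q holds there. If r is false, the antecedent forces (r = F, p = F, q = T) or (r = F, p = T, q = T), and (p | (r -> p)) -> q holds there. Either way (p | (r -> p)) -> q holds.

Only the forward implication holds.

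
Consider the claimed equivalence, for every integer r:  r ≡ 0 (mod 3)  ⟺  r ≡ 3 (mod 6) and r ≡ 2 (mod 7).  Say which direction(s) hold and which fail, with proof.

[⇒] This fails: r = 0 gives 0 ≡ 0 (mod 3) but 0 ≡ 0 (mod 6), so the conjunction on the right does not hold.

[⇐] Conversely, if r ≡ 3 (mod 6) and r ≡ 2 (mod 7), then by the Chinese remainder theorem r ≡ 9 (mod 42). Since 9 ≡ 0 (mod 3) and 3 ∣ 42, we get r ≡ 0 (mod 3).

Only the reverse direction holds.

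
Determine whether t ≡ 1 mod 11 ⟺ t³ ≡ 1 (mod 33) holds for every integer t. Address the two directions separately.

(→) This fails: take t = 12. Then 12 ≡ 1 (mod 11), but 12³ = 1728 ≡ 12 (mod 33), not 1.

(←) Conversely, the residues r modulo 33 with r³ ≡ 1 (mod 33) are exactly {1}, and each is ≡ 1 (mod 11).

(⇒) fails; (⇐) holds.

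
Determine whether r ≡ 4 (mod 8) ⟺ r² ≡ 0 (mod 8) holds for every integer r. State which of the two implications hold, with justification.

Forward direction. Suppose r ≡ 4 (mod 8). Write r = 8j + 4. Then (8j + 4)² = 64j² + 64j + 16 = 8(8j² + 8j + 2) + 0, so r² ≡ 0 (mod 8).

Converse. This fails: take r = 0. Then 0² = 0 ≡ 0 (mod 8), yet 0 ≡ 0 (mod 8), not 4.

Only the forward implication holds.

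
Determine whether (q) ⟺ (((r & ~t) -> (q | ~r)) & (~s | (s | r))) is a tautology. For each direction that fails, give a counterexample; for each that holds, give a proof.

(⟸) This fails. Under t = F, r = F, q = F, s = F, the left side is false but the right side is true.

(⟹) Assume the antecedent. If q is true, the consequent reduces to true regardless of the other variables. If q is false, the antecedent cannot hold. Either way the consequent holds.

Only the forward direction holds.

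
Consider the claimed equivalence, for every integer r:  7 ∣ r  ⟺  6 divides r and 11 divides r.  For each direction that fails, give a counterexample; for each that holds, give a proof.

(⟹) This fails: take r = 7. Certainly 7 ∣ 7, but 6 ∤ 7.

(⟸) This fails: take r = 66. Both 6 ∣ 66 and 11 ∣ 66, yet 66 is not a multiple of 7 (since 66 = 9·7 + 3), so 7 ∤ 66.

Both directions fail.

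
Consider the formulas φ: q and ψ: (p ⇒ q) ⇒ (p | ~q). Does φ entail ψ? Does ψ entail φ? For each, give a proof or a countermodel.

(⟹) This fails. Under q = T, p = F, the left side is true but the right side is false.

(⟸) This fails. Under q = F, p = F, the left side is false but the right side is true.

(⇒) fails and (⇐) fails.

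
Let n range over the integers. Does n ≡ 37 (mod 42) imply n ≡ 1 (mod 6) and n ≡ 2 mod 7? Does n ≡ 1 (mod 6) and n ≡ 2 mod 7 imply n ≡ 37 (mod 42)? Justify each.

(←) If n ≡ 1 (mod 6) and n ≡ 2 (mod 7), then by the Chinese remainder theorem n ≡ 37 (mod 42). This is exactly n ≡ 37 (mod 42).

(→) Suppose n ≡ 37 (mod 42); write n = 42j + 37. Since 6 ∣ 42, reducing mod 6 gives n ≡ 37 ≡ 1 (mod 6); since 7 ∣ 42, reducing mod 7 gives n ≡ 37 ≡ 2 (mod 7).

Both directions hold; the statement is true.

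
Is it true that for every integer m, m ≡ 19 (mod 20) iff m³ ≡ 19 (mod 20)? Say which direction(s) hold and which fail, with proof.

(⟹) Suppose m ≡ 19 (mod 20). Write m = 20j + 19. Then (20j + 19)³ = 8000j³ + 22800j² + 21660j + 6859 = 20(400j³ + 1140j² + 1083j + 342) + 19, so m³ ≡ 19 (mod 20).

(⟸) Conversely, suppose m³ ≡ 19 (mod 20). The only residue r in {0, …, 19} with r³ ≡ 19 (mod 20) is r = 19, so m ≡ 19 (mod 20).

Both directions hold; the statement is true.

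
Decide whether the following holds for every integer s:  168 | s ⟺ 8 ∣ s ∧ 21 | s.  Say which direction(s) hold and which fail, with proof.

(⟹) If 168 ∣ s, write s = 168q. Since 168 = 21·8, s = 8·(21q), so 8 ∣ s; and since 168 = 8·21, s = 21·(8q), so 21 ∣ s.

(⟸) Suppose 8 ∣ s and 21 ∣ s. Any common multiple of 8 and 21 is a multiple of their lcm; here gcd(8, 21) = 1, so lcm(8, 21) = 8·21 = 168, so 168 ∣ s.

Equivalent; both directions hold.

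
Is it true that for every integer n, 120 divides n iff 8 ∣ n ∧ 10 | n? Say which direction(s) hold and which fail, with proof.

[⇒] If 120 ∣ n, write n = 120q. Since 120 = 15·8, n = 8·(15q), so 8 ∣ n; and since 120 = 12·10, n = 10·(12q), so 10 ∣ n.

[⇐] This fails: take n = 40. Both 8 ∣ 40 and 10 ∣ 40, yet 40 is not a multiple of 120 (since 40 = 0·120 + 40), so 120 ∤ 40.

Only the forward direction holds.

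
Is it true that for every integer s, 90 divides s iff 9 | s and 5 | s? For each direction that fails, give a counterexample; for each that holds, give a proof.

Not equivalent: only (⇒) holds.

(→) If 90 ∣ s, write s = 90q. Since 90 = 10·9, s = 9·(10q), so 9 ∣ s; and since 90 = 18·5, s = 5·(18q), so 5 ∣ s.

(←) This fails: take s = 45. Both 9 ∣ 45 and 5 ∣ 45, yet 45 is not a multiple of 90 (since 45 = 0·90 + 45), so 90 ∤ 45.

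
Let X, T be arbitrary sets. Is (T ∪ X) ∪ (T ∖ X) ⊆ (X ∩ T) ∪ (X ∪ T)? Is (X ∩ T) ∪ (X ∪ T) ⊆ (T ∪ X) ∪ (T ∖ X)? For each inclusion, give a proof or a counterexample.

(⊆) Let x ∈ (T ∪ X) ∪ (T ∖ X). Then either x ∈ X and x ∉ T; or x ∈ T and x ∉ X; or x ∈ X ∩ T. In each case x ∈ (X ∩ T) ∪ (X ∪ T), so (T ∪ X) ∪ (T ∖ X) ⊆ (X ∩ T) ∪ (X ∪ T).

(⊇) Let x ∈ (X ∩ T) ∪ (X ∪ T). Then either x ∈ X and x ∉ T; or x ∈ T and x ∉ X; or x ∈ X ∩ T. In each case x ∈ (T ∪ X) ∪ (T ∖ X), so (X ∩ T) ∪ (X ∪ T) ⊆ (T ∪ X) ∪ (T ∖ X).

Both inclusions hold; the sets are equal.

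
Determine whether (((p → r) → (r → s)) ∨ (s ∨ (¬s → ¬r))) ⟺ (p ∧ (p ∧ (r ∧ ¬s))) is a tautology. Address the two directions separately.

(⇒) fails and (⇐) fails.

[⇒] This fails. Under r = F, p = F, s = F, the left side is true but the right side is false.

[⇐] This fails. Under r = T, p = T, s = F, the left side is false but the right side is true.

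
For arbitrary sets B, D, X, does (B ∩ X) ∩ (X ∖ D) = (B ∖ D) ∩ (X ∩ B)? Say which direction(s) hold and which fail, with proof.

Both inclusions hold; the sets are equal.

(⟹) Let x ∈ (B ∩ X) ∩ (X ∖ D). Then x ∈ B ∩ X and x ∉ D, from which x ∈ (B ∖ D) ∩ (X ∩ B).

(⟸) Let x ∈ (B ∖ D) ∩ (X ∩ B). Then x ∈ B ∩ X and x ∉ D, from which x ∈ (B ∩ X) ∩ (X ∖ D).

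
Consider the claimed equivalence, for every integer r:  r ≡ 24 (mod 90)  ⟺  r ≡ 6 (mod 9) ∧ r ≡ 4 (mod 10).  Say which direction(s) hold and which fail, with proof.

The biconditional holds.

(→) Suppose r ≡ 24 (mod 90); write r = 90j + 24. Since 9 ∣ 90, reducing mod 9 gives r ≡ 24 ≡ 6 (mod 9); since 10 ∣ 90, reducing mod 10 gives r ≡ 24 ≡ 4 (mod 10).

(←) Conversely, if r ≡ 6 (mod 9) and r ≡ 4 (mod 10), then by the Chinese remainder theorem r ≡ 24 (mod 90). This is exactly r ≡ 24 (mod 90).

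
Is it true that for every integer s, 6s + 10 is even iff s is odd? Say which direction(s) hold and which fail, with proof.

Not equivalent: only (⇐) holds.

(⇒) This fails: take s = 0. Then 6s + 10 = 10, which is even, yet s = 0 is even, not odd.

(⇐) Suppose s is odd. Since 6 is even, 6s is even for every s, so 6s + 10 has the same parity as 10, which is even. Hence 6s + 10 is even.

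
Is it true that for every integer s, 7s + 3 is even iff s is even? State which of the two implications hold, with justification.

Neither implication holds.

(→) This fails: s = 3 gives 7s + 3 = 24, which is even, but 3 is odd, not even.

(←) This also fails: s = 4 is even, but 7s + 3 = 31 is odd, not even.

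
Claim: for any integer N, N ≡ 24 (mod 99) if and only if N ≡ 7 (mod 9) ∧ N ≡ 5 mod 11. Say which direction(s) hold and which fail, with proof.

Neither implication holds.

(⟹) This fails: N = 24 gives 24 ≡ 24 (mod 99) but 24 ≡ 6 (mod 9), so the conjunction on the right does not hold.

(⟸) This fails: N = 16 satisfies both congruences on the right (16 ≡ 7 mod 9 and 16 ≡ 5 mod 11) yet 16 ≡ 16 (mod 99), not 24.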